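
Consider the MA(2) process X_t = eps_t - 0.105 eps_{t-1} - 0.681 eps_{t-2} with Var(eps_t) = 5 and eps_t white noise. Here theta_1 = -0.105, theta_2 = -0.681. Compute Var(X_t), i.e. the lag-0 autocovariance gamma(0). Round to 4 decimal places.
\gamma(0) = 7.3739

For an MA(q) process X_t = eps_t + sum_i theta_i eps_{t-i} with
Var(eps_t) = sigma^2, the variance is
  gamma(0) = sigma^2 * (1 + sum_i theta_i^2).
  sum_i theta_i^2 = (-0.105)^2 + (-0.681)^2 = 0.011025 + 0.463761 = 0.474786.
  gamma(0) = 5 * (1 + 0.474786) = 5 * 1.474786 = 7.37393, which rounds to 7.3739.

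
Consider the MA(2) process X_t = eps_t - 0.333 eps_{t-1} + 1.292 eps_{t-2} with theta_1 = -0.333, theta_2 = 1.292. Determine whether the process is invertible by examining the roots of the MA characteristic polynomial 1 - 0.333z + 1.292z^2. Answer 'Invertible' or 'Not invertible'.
\text{Not invertible}

The MA(q) characteristic polynomial is P(z) = 1 - 0.333z + 1.292z^2.
Invertibility requires all roots to lie outside the unit circle, i.e. |z| > 1 for every root.
Set 1 + (-0.333) z + (1.292) z^2 = 0, i.e. a z^2 + b z + c = 0 with a = 1.292, b = -0.333, c = 1.
Discriminant D = b^2 - 4ac = (-0.333)^2 - 4*(1.292)*1 = 0.110889 - (5.168) = -5.057111.
D < 0, so the roots are the complex-conjugate pair z = (-b +/- i sqrt(-D)) / (2a) = 0.1289 +/- 0.8703i.
For a conjugate pair |z|^2 = z * conj(z) = (product of roots) = c/a = 1/(1.292) = 0.773994, so |z| = sqrt(0.773994) = 0.8798 for both roots.
Moduli of all roots: 0.8798, 0.8798.
All moduli strictly greater than 1? No.
Verdict: Not invertible.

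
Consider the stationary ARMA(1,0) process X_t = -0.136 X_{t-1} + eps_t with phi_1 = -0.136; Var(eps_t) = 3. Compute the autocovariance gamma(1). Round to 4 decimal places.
\gamma(1) = -0.4157

Multiply the model equation by X_{t-k} and take expectations. With theta_0 = psi_0 = 1 and psi_j the MA(infinity) weights, this gives
  gamma(k) - sum_i phi_i gamma(k-i) = c_k,
  c_k = sigma^2 * sum_{j=k..q} theta_j psi_{j-k}   (c_k = 0 for k > q),
using gamma(-m) = gamma(m).
Pure AR (q = 0): c_0 = sigma^2 = 3, c_k = 0 for k >= 1.
Equations for k = 0 and k = 1 (AR order 1):
  gamma(0) = phi_1 gamma(1) + c_0
  gamma(1) = phi_1 gamma(0) + c_1
Substituting the second into the first: gamma(0) (1 - phi_1^2) = c_0 + phi_1 c_1, so
  gamma(0) = c_0 / (1 - phi_1^2) = 3 / (1 - (-0.136)^2) = 3 / 0.981504 = 3.056534.
  gamma(1) = phi_1 gamma(0) = (-0.136)(3.056534) = -0.415689.
Therefore gamma(1) = -0.4157 (to 4 decimal places).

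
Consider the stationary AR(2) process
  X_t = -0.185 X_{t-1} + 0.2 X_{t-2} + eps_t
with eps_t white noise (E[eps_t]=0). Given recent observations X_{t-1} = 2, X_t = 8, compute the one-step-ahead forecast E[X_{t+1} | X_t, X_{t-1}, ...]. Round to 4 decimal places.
E[X_{t+1} \mid \mathcal F_t] = -1.0800

For an AR(p) model X_t = c + sum_i phi_i X_{t-i} + eps_t, the
one-step-ahead conditional mean is
  E[X_{t+1} | X_t, ...] = c + sum_i phi_i X_{t+1-i}.
Substitute known values:
  E[X_{t+1} | ...] = (-0.185) * (8) + (0.2) * (2)
                   = -1.0800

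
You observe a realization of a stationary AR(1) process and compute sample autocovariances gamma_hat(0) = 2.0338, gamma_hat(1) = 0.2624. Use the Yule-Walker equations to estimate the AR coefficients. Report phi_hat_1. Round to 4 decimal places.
\hat\phi_{1} = 0.1290

The Yule-Walker equations for an AR(p) process read, in matrix form,
  Gamma_p phi = r_p,   with   (Gamma_p)_{ij} = gamma(|i - j|),
                       (r_p)_i = gamma(i),   i,j = 1..p.
Substitute the sample gammas (Toeplitz matrix and right-hand side of size 1):
  Gamma_p = [[2.0338]]
  r_p     = [0.2624]
With p = 1 this is the single equation gamma(0) phi_1 = gamma(1):
  phi_hat_1 = gamma(1) / gamma(0) = 0.2624 / 2.0338 = 0.1290.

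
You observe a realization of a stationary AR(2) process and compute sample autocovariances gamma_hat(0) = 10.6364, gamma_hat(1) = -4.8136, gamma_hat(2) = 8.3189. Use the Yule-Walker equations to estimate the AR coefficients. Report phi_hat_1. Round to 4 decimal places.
\hat\phi_{1} = -0.1240

The Yule-Walker equations for an AR(p) process read, in matrix form,
  Gamma_p phi = r_p,   with   (Gamma_p)_{ij} = gamma(|i - j|),
                       (r_p)_i = gamma(i),   i,j = 1..p.
Substitute the sample gammas (Toeplitz matrix and right-hand side of size 2):
  Gamma_p = [[10.6364, -4.8136], [-4.8136, 10.6364]]
  r_p     = [-4.8136, 8.3189]
Written out:
  10.6364 phi_1 - 4.8136 phi_2 = -4.8136
  -4.8136 phi_1 + 10.6364 phi_2 = 8.3189
Solve by Cramer's rule:
  det = gamma(0)^2 - gamma(1)^2 = (10.6364)^2 - (-4.8136)^2 = 113.13300496 - 23.17074496 = 89.96226
  phi_hat_1 = [gamma(1) gamma(0) - gamma(1) gamma(2)] / det = [(-4.8136)(10.6364) - (-4.8136)(8.3189)] / 89.96226 = -11.155518 / 89.96226 = -0.124
  phi_hat_2 = [gamma(0) gamma(2) - gamma(1)^2] / det = [(10.6364)(8.3189) - (-4.8136)^2] / 89.96226 = 65.312403 / 89.96226 = 0.726
So phi_hat = [-0.1240, 0.7260].
Therefore phi_hat_1 = -0.1240.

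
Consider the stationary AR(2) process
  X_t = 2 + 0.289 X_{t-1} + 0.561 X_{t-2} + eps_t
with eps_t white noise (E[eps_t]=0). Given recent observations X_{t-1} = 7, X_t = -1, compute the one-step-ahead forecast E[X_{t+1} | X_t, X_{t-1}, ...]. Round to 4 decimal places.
E[X_{t+1} \mid \mathcal F_t] = 5.6380

For an AR(p) model X_t = c + sum_i phi_i X_{t-i} + eps_t, the
one-step-ahead conditional mean is
  E[X_{t+1} | X_t, ...] = c + sum_i phi_i X_{t+1-i}.
Substitute known values:
  E[X_{t+1} | ...] = 2 + (0.289) * (-1) + (0.561) * (7)
                   = 5.6380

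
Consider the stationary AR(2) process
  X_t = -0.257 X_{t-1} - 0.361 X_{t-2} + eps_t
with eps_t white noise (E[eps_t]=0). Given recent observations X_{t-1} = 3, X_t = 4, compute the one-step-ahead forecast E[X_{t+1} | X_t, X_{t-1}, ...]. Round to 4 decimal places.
E[X_{t+1} \mid \mathcal F_t] = -2.1110

For an AR(p) model X_t = c + sum_i phi_i X_{t-i} + eps_t, the
one-step-ahead conditional mean is
  E[X_{t+1} | X_t, ...] = c + sum_i phi_i X_{t+1-i}.
Substitute known values:
  E[X_{t+1} | ...] = (-0.257) * (4) + (-0.361) * (3)
                   = -2.1110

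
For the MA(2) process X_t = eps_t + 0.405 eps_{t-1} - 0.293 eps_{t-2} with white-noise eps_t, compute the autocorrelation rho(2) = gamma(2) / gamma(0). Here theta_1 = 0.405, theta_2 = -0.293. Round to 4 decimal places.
\rho(2) = -0.2344

For an MA(q) process with theta_0 = 1, the autocovariance is
  gamma(k) = sigma^2 * sum_{i=0..q-k} theta_i * theta_{i+k},
and rho(k) = gamma(k) / gamma(0). Sigma^2 cancels.
  numerator   = (1)*(-0.293) = -0.293.
  denominator = (1)^2 + (0.405)^2 + (-0.293)^2 = 1.249874.
  rho(2) = -0.293 / 1.249874 = -0.2344.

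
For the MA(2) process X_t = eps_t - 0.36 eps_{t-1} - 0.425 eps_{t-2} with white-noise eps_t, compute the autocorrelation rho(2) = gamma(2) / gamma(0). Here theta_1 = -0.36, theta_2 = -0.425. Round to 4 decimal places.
\rho(2) = -0.3244

For an MA(q) process with theta_0 = 1, the autocovariance is
  gamma(k) = sigma^2 * sum_{i=0..q-k} theta_i * theta_{i+k},
and rho(k) = gamma(k) / gamma(0). Sigma^2 cancels.
  numerator   = (1)*(-0.425) = -0.425.
  denominator = (1)^2 + (-0.36)^2 + (-0.425)^2 = 1.310225.
  rho(2) = -0.425 / 1.310225 = -0.3244.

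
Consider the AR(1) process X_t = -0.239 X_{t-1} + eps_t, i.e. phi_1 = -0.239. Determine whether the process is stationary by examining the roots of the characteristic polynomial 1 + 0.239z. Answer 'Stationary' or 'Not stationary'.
\text{Stationary}

The AR(p) characteristic polynomial is P(z) = 1 + 0.239z.
Stationarity requires all roots to lie outside the unit circle, i.e. |z| > 1 for every root.
This is linear in z: 1 + (0.239) z = 0  =>  z = -1/(0.239) = -4.1841,  |z| = 4.1841.
Moduli of all roots: 4.1841.
All moduli strictly greater than 1? Yes.
Verdict: Stationary.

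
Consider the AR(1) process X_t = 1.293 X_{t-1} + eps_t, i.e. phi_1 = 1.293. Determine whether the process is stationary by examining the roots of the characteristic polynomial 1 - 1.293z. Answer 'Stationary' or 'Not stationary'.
\text{Not stationary}

The AR(p) characteristic polynomial is P(z) = 1 - 1.293z.
Stationarity requires all roots to lie outside the unit circle, i.e. |z| > 1 for every root.
This is linear in z: 1 + (-1.293) z = 0  =>  z = -1/(-1.293) = 0.773395,  |z| = 0.773395.
Moduli of all roots: 0.7734.
All moduli strictly greater than 1? No.
Verdict: Not stationary.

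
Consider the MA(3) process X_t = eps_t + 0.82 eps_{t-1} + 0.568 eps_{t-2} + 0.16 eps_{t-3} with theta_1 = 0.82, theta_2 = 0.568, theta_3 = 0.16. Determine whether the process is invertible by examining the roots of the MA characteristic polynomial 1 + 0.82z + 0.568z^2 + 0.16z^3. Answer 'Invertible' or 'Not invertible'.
\text{Invertible}

The MA(q) characteristic polynomial is P(z) = 1 + 0.82z + 0.568z^2 + 0.16z^3.
Invertibility requires all roots to lie outside the unit circle, i.e. |z| > 1 for every root.
Degree 3: look for a simple real root z0 first, then factor out (1 - z/z0) and solve the remaining quadratic.
Testing z0 = -2.5: P(-2.5) = 1 + (0.82)(-2.5) + (0.568)(-2.5)^2 + (0.16)(-2.5)^3
  = 1 + (-2.05) + (3.55) + (-2.5) = 0.  So z_0 = -2.5 is a root, |z_0| = 2.5.
Divide out the factor (1 + 0.4 z) = (1 - z/z0) (since 1/z0 = -0.4):
  P(z) = (1 + 0.4 z)(1 + (0.42) z + (0.4) z^2)
  [check: z-coef 0.42 - (-0.4) = 0.82; z^2-coef 0.4 - (-0.4)(0.42) = 0.568; z^3-coef -(-0.4)(0.4) = 0.16.]
Remaining roots from the quadratic factor 1 + (0.42) z + (0.4) z^2:
  Set 1 + (0.42) z + (0.4) z^2 = 0, i.e. a z^2 + b z + c = 0 with a = 0.4, b = 0.42, c = 1.
  Discriminant D = b^2 - 4ac = (0.42)^2 - 4*(0.4)*1 = 0.1764 - (1.6) = -1.4236.
  D < 0, so the roots are the complex-conjugate pair z = (-b +/- i sqrt(-D)) / (2a) = -0.525 +/- 1.4914i.
  For a conjugate pair |z|^2 = z * conj(z) = (product of roots) = c/a = 1/(0.4) = 2.5, so |z| = sqrt(2.5) = 1.5811 for both roots.
Moduli of all roots: 2.5000, 1.5811, 1.5811.
All moduli strictly greater than 1? Yes.
Verdict: Invertible.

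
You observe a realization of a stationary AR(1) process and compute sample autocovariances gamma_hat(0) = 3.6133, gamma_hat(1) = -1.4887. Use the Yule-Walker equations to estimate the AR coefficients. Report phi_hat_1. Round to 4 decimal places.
\hat\phi_{1} = -0.4120

The Yule-Walker equations for an AR(p) process read, in matrix form,
  Gamma_p phi = r_p,   with   (Gamma_p)_{ij} = gamma(|i - j|),
                       (r_p)_i = gamma(i),   i,j = 1..p.
Substitute the sample gammas (Toeplitz matrix and right-hand side of size 1):
  Gamma_p = [[3.6133]]
  r_p     = [-1.4887]
With p = 1 this is the single equation gamma(0) phi_1 = gamma(1):
  phi_hat_1 = gamma(1) / gamma(0) = -1.4887 / 3.6133 = -0.4120.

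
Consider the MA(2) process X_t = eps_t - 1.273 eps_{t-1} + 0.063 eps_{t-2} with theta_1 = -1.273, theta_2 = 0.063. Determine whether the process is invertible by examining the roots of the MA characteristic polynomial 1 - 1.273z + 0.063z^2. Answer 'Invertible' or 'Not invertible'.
\text{Not invertible}

The MA(q) characteristic polynomial is P(z) = 1 - 1.273z + 0.063z^2.
Invertibility requires all roots to lie outside the unit circle, i.e. |z| > 1 for every root.
Set 1 + (-1.273) z + (0.063) z^2 = 0, i.e. a z^2 + b z + c = 0 with a = 0.063, b = -1.273, c = 1.
Discriminant D = b^2 - 4ac = (-1.273)^2 - 4*(0.063)*1 = 1.620529 - (0.252) = 1.368529.
D >= 0, so the roots are real: z = (-b +/- sqrt(D)) / (2a) = (1.273 +/- 1.169841) / (0.126).
  z_1 = (1.273 + 1.169841) / (0.126) = 19.3876,   |z_1| = 19.3876.
  z_2 = (1.273 - 1.169841) / (0.126) = 0.8187,   |z_2| = 0.8187.
Moduli of all roots: 19.3876, 0.8187.
All moduli strictly greater than 1? No.
Verdict: Not invertible.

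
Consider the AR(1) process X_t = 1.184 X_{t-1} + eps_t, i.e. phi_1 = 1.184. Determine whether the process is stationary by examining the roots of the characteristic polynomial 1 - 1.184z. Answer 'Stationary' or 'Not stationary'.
\text{Not stationary}

The AR(p) characteristic polynomial is P(z) = 1 - 1.184z.
Stationarity requires all roots to lie outside the unit circle, i.e. |z| > 1 for every root.
This is linear in z: 1 + (-1.184) z = 0  =>  z = -1/(-1.184) = 0.844595,  |z| = 0.844595.
Moduli of all roots: 0.8446.
All moduli strictly greater than 1? No.
Verdict: Not stationary.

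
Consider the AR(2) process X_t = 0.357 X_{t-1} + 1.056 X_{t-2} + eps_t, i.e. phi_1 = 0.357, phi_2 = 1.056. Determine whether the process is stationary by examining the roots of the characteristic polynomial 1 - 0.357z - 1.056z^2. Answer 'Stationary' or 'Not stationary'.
\text{Not stationary}

The AR(p) characteristic polynomial is P(z) = 1 - 0.357z - 1.056z^2.
Stationarity requires all roots to lie outside the unit circle, i.e. |z| > 1 for every root.
Set 1 + (-0.357) z + (-1.056) z^2 = 0, i.e. a z^2 + b z + c = 0 with a = -1.056, b = -0.357, c = 1.
Discriminant D = b^2 - 4ac = (-0.357)^2 - 4*(-1.056)*1 = 0.127449 - (-4.224) = 4.351449.
D >= 0, so the roots are real: z = (-b +/- sqrt(D)) / (2a) = (0.357 +/- 2.086013) / (-2.112).
  z_1 = (0.357 + 2.086013) / (-2.112) = -1.1567,   |z_1| = 1.1567.
  z_2 = (0.357 - 2.086013) / (-2.112) = 0.8187,   |z_2| = 0.8187.
Moduli of all roots: 1.1567, 0.8187.
All moduli strictly greater than 1? No.
Verdict: Not stationary.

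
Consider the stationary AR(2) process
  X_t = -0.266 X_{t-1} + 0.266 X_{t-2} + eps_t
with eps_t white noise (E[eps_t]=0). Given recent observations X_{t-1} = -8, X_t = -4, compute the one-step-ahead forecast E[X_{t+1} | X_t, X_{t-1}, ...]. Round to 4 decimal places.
E[X_{t+1} \mid \mathcal F_t] = -1.0640

For an AR(p) model X_t = c + sum_i phi_i X_{t-i} + eps_t, the
one-step-ahead conditional mean is
  E[X_{t+1} | X_t, ...] = c + sum_i phi_i X_{t+1-i}.
Substitute known values:
  E[X_{t+1} | ...] = (-0.266) * (-4) + (0.266) * (-8)
                   = -1.0640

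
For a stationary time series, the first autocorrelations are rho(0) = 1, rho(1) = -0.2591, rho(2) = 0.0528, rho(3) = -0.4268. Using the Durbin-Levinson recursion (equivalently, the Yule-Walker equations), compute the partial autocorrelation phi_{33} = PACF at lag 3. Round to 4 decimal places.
\phi_{33} = -0.4470

The PACF at lag k is phi_{kk}, the last component of the solution
to the Yule-Walker system G_k phi = r_k where
  (G_k)_{ij} = rho(|i - j|), (r_k)_i = rho(i), i,j = 1..k.
Equivalently, Durbin-Levinson gives phi_{kk} iteratively:
  phi_{11} = rho(1)
  phi_{kk} = [rho(k) - sum_{j=1..k-1} phi_{k-1,j} rho(k-j)]
            / [1 - sum_{j=1..k-1} phi_{k-1,j} rho(j)],
  phi_{k,j} = phi_{k-1,j} - phi_{kk} phi_{k-1,k-j},  j = 1..k-1.
Step k = 1:
  phi_11 = rho(1) = -0.2591.
Step k = 2:
  phi_22 = [rho(2) - phi_11 rho(1)] / [1 - phi_11 rho(1)] = [0.0528 - (-0.2591)(-0.2591)] / [1 - (-0.2591)(-0.2591)]
         = -0.01433281 / 0.93286719 = -0.015364.
  Update: phi_21 = phi_11 - phi_22 phi_11 = -0.2591 - (-0.015364)(-0.2591) = -0.263081.
Step k = 3:
  phi_33 = [rho(3) - phi_21 rho(2) - phi_22 rho(1)] / [1 - phi_21 rho(1) - phi_22 rho(2)]
    numerator   = -0.4268 - (-0.263081)(0.0528) - (-0.015364)(-0.2591) = -0.41689021
    denominator = 1 - (-0.263081)(-0.2591) - (-0.015364)(0.0528) = 0.93264698
  phi_33 = -0.41689021 / 0.93264698 = -0.447.
Therefore phi_{33} = -0.4470.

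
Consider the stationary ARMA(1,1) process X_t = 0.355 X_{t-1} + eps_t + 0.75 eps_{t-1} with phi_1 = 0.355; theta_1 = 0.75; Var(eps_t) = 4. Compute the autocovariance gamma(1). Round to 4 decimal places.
\gamma(1) = 6.4039

Multiply the model equation by X_{t-k} and take expectations. With theta_0 = psi_0 = 1 and psi_j the MA(infinity) weights, this gives
  gamma(k) - sum_i phi_i gamma(k-i) = c_k,
  c_k = sigma^2 * sum_{j=k..q} theta_j psi_{j-k}   (c_k = 0 for k > q),
using gamma(-m) = gamma(m).
psi-weights needed (psi_j = theta_j + sum_i phi_i psi_{j-i}):
  psi_1 = theta_1 + phi_1 = 0.75 + (0.355) = 1.105
Right-hand sides:
  c_0 = sigma^2 (1 + theta_1 psi_1) = 4 * (1 + (0.75)(1.105)) = 4 * 1.82875 = 7.315
  c_1 = sigma^2 theta_1 = 4 * (0.75) = 3
  c_2 = 0
Equations for k = 0 and k = 1 (AR order 1):
  gamma(0) = phi_1 gamma(1) + c_0
  gamma(1) = phi_1 gamma(0) + c_1
Substituting the second into the first: gamma(0) (1 - phi_1^2) = c_0 + phi_1 c_1, so
  gamma(0) = (c_0 + phi_1 c_1) / (1 - phi_1^2) = (7.315 + (0.355)(3)) / (1 - (0.355)^2) = 8.38 / 0.873975 = 9.588375.
  gamma(1) = phi_1 gamma(0) + c_1 = (0.355)(9.588375) + (3) = 6.403873.
Therefore gamma(1) = 6.4039 (to 4 decimal places).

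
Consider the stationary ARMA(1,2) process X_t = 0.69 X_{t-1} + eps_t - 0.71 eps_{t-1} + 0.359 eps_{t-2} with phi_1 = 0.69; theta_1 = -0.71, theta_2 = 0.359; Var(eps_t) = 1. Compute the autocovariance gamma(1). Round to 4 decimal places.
\gamma(1) = 0.1300

Multiply the model equation by X_{t-k} and take expectations. With theta_0 = psi_0 = 1 and psi_j the MA(infinity) weights, this gives
  gamma(k) - sum_i phi_i gamma(k-i) = c_k,
  c_k = sigma^2 * sum_{j=k..q} theta_j psi_{j-k}   (c_k = 0 for k > q),
using gamma(-m) = gamma(m).
psi-weights needed (psi_j = theta_j + sum_i phi_i psi_{j-i}):
  psi_1 = theta_1 + phi_1 = -0.71 + (0.69) = -0.02
  psi_2 = theta_2 + phi_1 psi_1 = 0.359 + (0.69)(-0.02) = 0.3452
Right-hand sides:
  c_0 = sigma^2 (1 + theta_1 psi_1 + theta_2 psi_2) = 1 * (1 + (-0.71)(-0.02) + (0.359)(0.3452)) = 1 * 1.138127 = 1.138127
  c_1 = sigma^2 (theta_1 + theta_2 psi_1) = 1 * (-0.71 + (0.359)(-0.02)) = -0.71718
  c_2 = sigma^2 theta_2 = 1 * (0.359) = 0.359
Equations for k = 0 and k = 1 (AR order 1):
  gamma(0) = phi_1 gamma(1) + c_0
  gamma(1) = phi_1 gamma(0) + c_1
Substituting the second into the first: gamma(0) (1 - phi_1^2) = c_0 + phi_1 c_1, so
  gamma(0) = (c_0 + phi_1 c_1) / (1 - phi_1^2) = (1.138127 + (0.69)(-0.71718)) / (1 - (0.69)^2) = 0.643273 / 0.5239 = 1.227854.
  gamma(1) = phi_1 gamma(0) + c_1 = (0.69)(1.227854) + (-0.71718) = 0.130039.
Therefore gamma(1) = 0.1300 (to 4 decimal places).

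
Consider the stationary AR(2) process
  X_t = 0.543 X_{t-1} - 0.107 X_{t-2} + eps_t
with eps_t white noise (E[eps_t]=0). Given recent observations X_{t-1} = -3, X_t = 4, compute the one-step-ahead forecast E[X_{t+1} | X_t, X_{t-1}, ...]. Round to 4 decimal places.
E[X_{t+1} \mid \mathcal F_t] = 2.4930

For an AR(p) model X_t = c + sum_i phi_i X_{t-i} + eps_t, the
one-step-ahead conditional mean is
  E[X_{t+1} | X_t, ...] = c + sum_i phi_i X_{t+1-i}.
Substitute known values:
  E[X_{t+1} | ...] = (0.543) * (4) + (-0.107) * (-3)
                   = 2.4930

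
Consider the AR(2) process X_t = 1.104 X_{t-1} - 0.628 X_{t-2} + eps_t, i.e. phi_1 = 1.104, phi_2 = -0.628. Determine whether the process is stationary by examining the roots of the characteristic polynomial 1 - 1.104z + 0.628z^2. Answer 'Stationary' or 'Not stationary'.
\text{Stationary}

The AR(p) characteristic polynomial is P(z) = 1 - 1.104z + 0.628z^2.
Stationarity requires all roots to lie outside the unit circle, i.e. |z| > 1 for every root.
Set 1 + (-1.104) z + (0.628) z^2 = 0, i.e. a z^2 + b z + c = 0 with a = 0.628, b = -1.104, c = 1.
Discriminant D = b^2 - 4ac = (-1.104)^2 - 4*(0.628)*1 = 1.218816 - (2.512) = -1.293184.
D < 0, so the roots are the complex-conjugate pair z = (-b +/- i sqrt(-D)) / (2a) = 0.879 +/- 0.9054i.
For a conjugate pair |z|^2 = z * conj(z) = (product of roots) = c/a = 1/(0.628) = 1.592357, so |z| = sqrt(1.592357) = 1.2619 for both roots.
Moduli of all roots: 1.2619, 1.2619.
All moduli strictly greater than 1? Yes.
Verdict: Stationary.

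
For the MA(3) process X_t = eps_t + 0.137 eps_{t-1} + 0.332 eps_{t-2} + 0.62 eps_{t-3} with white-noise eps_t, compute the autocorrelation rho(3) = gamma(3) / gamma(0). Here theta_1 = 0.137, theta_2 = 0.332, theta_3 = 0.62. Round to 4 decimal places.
\rho(3) = 0.4097

For an MA(q) process with theta_0 = 1, the autocovariance is
  gamma(k) = sigma^2 * sum_{i=0..q-k} theta_i * theta_{i+k},
and rho(k) = gamma(k) / gamma(0). Sigma^2 cancels.
  numerator   = (1)*(0.62) = 0.62.
  denominator = (1)^2 + (0.137)^2 + (0.332)^2 + (0.62)^2 = 1.513393.
  rho(3) = 0.62 / 1.513393 = 0.4097.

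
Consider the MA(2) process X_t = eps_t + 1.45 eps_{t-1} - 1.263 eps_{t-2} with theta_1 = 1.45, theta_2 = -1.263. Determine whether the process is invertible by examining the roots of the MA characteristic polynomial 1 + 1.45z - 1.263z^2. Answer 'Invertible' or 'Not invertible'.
\text{Not invertible}

The MA(q) characteristic polynomial is P(z) = 1 + 1.45z - 1.263z^2.
Invertibility requires all roots to lie outside the unit circle, i.e. |z| > 1 for every root.
Set 1 + (1.45) z + (-1.263) z^2 = 0, i.e. a z^2 + b z + c = 0 with a = -1.263, b = 1.45, c = 1.
Discriminant D = b^2 - 4ac = (1.45)^2 - 4*(-1.263)*1 = 2.1025 - (-5.052) = 7.1545.
D >= 0, so the roots are real: z = (-b +/- sqrt(D)) / (2a) = (-1.45 +/- 2.67479) / (-2.526).
  z_1 = (-1.45 + 2.67479) / (-2.526) = -0.4849,   |z_1| = 0.4849.
  z_2 = (-1.45 - 2.67479) / (-2.526) = 1.6329,   |z_2| = 1.6329.
Moduli of all roots: 0.4849, 1.6329.
All moduli strictly greater than 1? No.
Verdict: Not invertible.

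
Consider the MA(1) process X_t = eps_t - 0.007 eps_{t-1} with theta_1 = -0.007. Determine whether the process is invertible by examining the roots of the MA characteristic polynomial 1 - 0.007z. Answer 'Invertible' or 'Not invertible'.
\text{Invertible}

The MA(q) characteristic polynomial is P(z) = 1 - 0.007z.
Invertibility requires all roots to lie outside the unit circle, i.e. |z| > 1 for every root.
This is linear in z: 1 + (-0.007) z = 0  =>  z = -1/(-0.007) = 142.857143,  |z| = 142.857143.
Moduli of all roots: 142.8571.
All moduli strictly greater than 1? Yes.
Verdict: Invertible.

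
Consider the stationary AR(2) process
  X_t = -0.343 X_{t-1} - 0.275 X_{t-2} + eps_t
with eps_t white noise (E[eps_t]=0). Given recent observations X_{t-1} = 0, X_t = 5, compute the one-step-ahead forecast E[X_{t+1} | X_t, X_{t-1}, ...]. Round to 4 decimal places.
E[X_{t+1} \mid \mathcal F_t] = -1.7150

For an AR(p) model X_t = c + sum_i phi_i X_{t-i} + eps_t, the
one-step-ahead conditional mean is
  E[X_{t+1} | X_t, ...] = c + sum_i phi_i X_{t+1-i}.
Substitute known values:
  E[X_{t+1} | ...] = (-0.343) * (5) + (-0.275) * (0)
                   = -1.7150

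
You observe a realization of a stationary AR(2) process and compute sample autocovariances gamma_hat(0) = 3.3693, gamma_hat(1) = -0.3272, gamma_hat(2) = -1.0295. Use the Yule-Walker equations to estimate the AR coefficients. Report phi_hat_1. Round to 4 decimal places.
\hat\phi_{1} = -0.1280

The Yule-Walker equations for an AR(p) process read, in matrix form,
  Gamma_p phi = r_p,   with   (Gamma_p)_{ij} = gamma(|i - j|),
                       (r_p)_i = gamma(i),   i,j = 1..p.
Substitute the sample gammas (Toeplitz matrix and right-hand side of size 2):
  Gamma_p = [[3.3693, -0.3272], [-0.3272, 3.3693]]
  r_p     = [-0.3272, -1.0295]
Written out:
  3.3693 phi_1 - 0.3272 phi_2 = -0.3272
  -0.3272 phi_1 + 3.3693 phi_2 = -1.0295
Solve by Cramer's rule:
  det = gamma(0)^2 - gamma(1)^2 = (3.3693)^2 - (-0.3272)^2 = 11.35218249 - 0.10705984 = 11.24512265
  phi_hat_1 = [gamma(1) gamma(0) - gamma(1) gamma(2)] / det = [(-0.3272)(3.3693) - (-0.3272)(-1.0295)] / 11.24512265 = -1.43928736 / 11.24512265 = -0.128
  phi_hat_2 = [gamma(0) gamma(2) - gamma(1)^2] / det = [(3.3693)(-1.0295) - (-0.3272)^2] / 11.24512265 = -3.57575419 / 11.24512265 = -0.318
So phi_hat = [-0.1280, -0.3180].
Therefore phi_hat_1 = -0.1280.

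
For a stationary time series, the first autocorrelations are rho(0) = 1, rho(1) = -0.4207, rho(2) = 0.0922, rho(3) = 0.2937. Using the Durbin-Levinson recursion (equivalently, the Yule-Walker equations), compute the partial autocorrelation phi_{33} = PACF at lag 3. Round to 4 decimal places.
\phi_{33} = 0.3600

The PACF at lag k is phi_{kk}, the last component of the solution
to the Yule-Walker system G_k phi = r_k where
  (G_k)_{ij} = rho(|i - j|), (r_k)_i = rho(i), i,j = 1..k.
Equivalently, Durbin-Levinson gives phi_{kk} iteratively:
  phi_{11} = rho(1)
  phi_{kk} = [rho(k) - sum_{j=1..k-1} phi_{k-1,j} rho(k-j)]
            / [1 - sum_{j=1..k-1} phi_{k-1,j} rho(j)],
  phi_{k,j} = phi_{k-1,j} - phi_{kk} phi_{k-1,k-j},  j = 1..k-1.
Step k = 1:
  phi_11 = rho(1) = -0.4207.
Step k = 2:
  phi_22 = [rho(2) - phi_11 rho(1)] / [1 - phi_11 rho(1)] = [0.0922 - (-0.4207)(-0.4207)] / [1 - (-0.4207)(-0.4207)]
         = -0.08478849 / 0.82301151 = -0.103022.
  Update: phi_21 = phi_11 - phi_22 phi_11 = -0.4207 - (-0.103022)(-0.4207) = -0.464041.
Step k = 3:
  phi_33 = [rho(3) - phi_21 rho(2) - phi_22 rho(1)] / [1 - phi_21 rho(1) - phi_22 rho(2)]
    numerator   = 0.2937 - (-0.464041)(0.0922) - (-0.103022)(-0.4207) = 0.29314317
    denominator = 1 - (-0.464041)(-0.4207) - (-0.103022)(0.0922) = 0.81427641
  phi_33 = 0.29314317 / 0.81427641 = 0.36.
Therefore phi_{33} = 0.3600.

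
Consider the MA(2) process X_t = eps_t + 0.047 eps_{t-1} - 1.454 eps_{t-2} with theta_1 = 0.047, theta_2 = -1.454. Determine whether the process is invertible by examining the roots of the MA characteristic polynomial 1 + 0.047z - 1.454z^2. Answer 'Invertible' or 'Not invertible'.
\text{Not invertible}

The MA(q) characteristic polynomial is P(z) = 1 + 0.047z - 1.454z^2.
Invertibility requires all roots to lie outside the unit circle, i.e. |z| > 1 for every root.
Set 1 + (0.047) z + (-1.454) z^2 = 0, i.e. a z^2 + b z + c = 0 with a = -1.454, b = 0.047, c = 1.
Discriminant D = b^2 - 4ac = (0.047)^2 - 4*(-1.454)*1 = 0.002209 - (-5.816) = 5.818209.
D >= 0, so the roots are real: z = (-b +/- sqrt(D)) / (2a) = (-0.047 +/- 2.412096) / (-2.908).
  z_1 = (-0.047 + 2.412096) / (-2.908) = -0.8133,   |z_1| = 0.8133.
  z_2 = (-0.047 - 2.412096) / (-2.908) = 0.8456,   |z_2| = 0.8456.
Moduli of all roots: 0.8133, 0.8456.
All moduli strictly greater than 1? No.
Verdict: Not invertible.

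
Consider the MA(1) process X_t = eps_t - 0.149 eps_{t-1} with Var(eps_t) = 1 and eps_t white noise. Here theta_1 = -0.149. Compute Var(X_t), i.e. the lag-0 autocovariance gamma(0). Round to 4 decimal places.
\gamma(0) = 1.0222

For an MA(q) process X_t = eps_t + sum_i theta_i eps_{t-i} with
Var(eps_t) = sigma^2, the variance is
  gamma(0) = sigma^2 * (1 + sum_i theta_i^2).
  sum_i theta_i^2 = (-0.149)^2 = 0.022201.
  gamma(0) = 1 * (1 + 0.022201) = 1 * 1.022201 = 1.022201, which rounds to 1.0222.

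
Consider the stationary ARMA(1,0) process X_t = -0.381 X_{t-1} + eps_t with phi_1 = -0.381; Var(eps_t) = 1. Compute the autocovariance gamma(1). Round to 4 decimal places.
\gamma(1) = -0.4457

Multiply the model equation by X_{t-k} and take expectations. With theta_0 = psi_0 = 1 and psi_j the MA(infinity) weights, this gives
  gamma(k) - sum_i phi_i gamma(k-i) = c_k,
  c_k = sigma^2 * sum_{j=k..q} theta_j psi_{j-k}   (c_k = 0 for k > q),
using gamma(-m) = gamma(m).
Pure AR (q = 0): c_0 = sigma^2 = 1, c_k = 0 for k >= 1.
Equations for k = 0 and k = 1 (AR order 1):
  gamma(0) = phi_1 gamma(1) + c_0
  gamma(1) = phi_1 gamma(0) + c_1
Substituting the second into the first: gamma(0) (1 - phi_1^2) = c_0 + phi_1 c_1, so
  gamma(0) = c_0 / (1 - phi_1^2) = 1 / (1 - (-0.381)^2) = 1 / 0.854839 = 1.169811.
  gamma(1) = phi_1 gamma(0) = (-0.381)(1.169811) = -0.445698.
Therefore gamma(1) = -0.4457 (to 4 decimal places).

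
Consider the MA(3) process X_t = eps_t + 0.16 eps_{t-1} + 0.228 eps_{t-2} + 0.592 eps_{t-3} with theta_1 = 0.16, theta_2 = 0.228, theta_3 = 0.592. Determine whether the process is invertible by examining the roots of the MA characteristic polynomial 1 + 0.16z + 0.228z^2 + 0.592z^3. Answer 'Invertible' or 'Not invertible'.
\text{Invertible}

The MA(q) characteristic polynomial is P(z) = 1 + 0.16z + 0.228z^2 + 0.592z^3.
Invertibility requires all roots to lie outside the unit circle, i.e. |z| > 1 for every root.
Degree 3: look for a simple real root z0 first, then factor out (1 - z/z0) and solve the remaining quadratic.
Testing z0 = -1.25: P(-1.25) = 1 + (0.16)(-1.25) + (0.228)(-1.25)^2 + (0.592)(-1.25)^3
  = 1 + (-0.2) + (0.35625) + (-1.15625) = 0.  So z_0 = -1.25 is a root, |z_0| = 1.25.
Divide out the factor (1 + 0.8 z) = (1 - z/z0) (since 1/z0 = -0.8):
  P(z) = (1 + 0.8 z)(1 + (-0.64) z + (0.74) z^2)
  [check: z-coef -0.64 - (-0.8) = 0.16; z^2-coef 0.74 - (-0.8)(-0.64) = 0.228; z^3-coef -(-0.8)(0.74) = 0.592.]
Remaining roots from the quadratic factor 1 + (-0.64) z + (0.74) z^2:
  Set 1 + (-0.64) z + (0.74) z^2 = 0, i.e. a z^2 + b z + c = 0 with a = 0.74, b = -0.64, c = 1.
  Discriminant D = b^2 - 4ac = (-0.64)^2 - 4*(0.74)*1 = 0.4096 - (2.96) = -2.5504.
  D < 0, so the roots are the complex-conjugate pair z = (-b +/- i sqrt(-D)) / (2a) = 0.4324 +/- 1.0791i.
  For a conjugate pair |z|^2 = z * conj(z) = (product of roots) = c/a = 1/(0.74) = 1.351351, so |z| = sqrt(1.351351) = 1.1625 for both roots.
Moduli of all roots: 1.2500, 1.1625, 1.1625.
All moduli strictly greater than 1? Yes.
Verdict: Invertible.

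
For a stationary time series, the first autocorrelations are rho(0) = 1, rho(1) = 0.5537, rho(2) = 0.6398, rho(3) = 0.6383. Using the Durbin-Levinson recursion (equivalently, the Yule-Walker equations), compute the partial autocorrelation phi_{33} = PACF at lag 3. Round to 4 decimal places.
\phi_{33} = 0.3529

The PACF at lag k is phi_{kk}, the last component of the solution
to the Yule-Walker system G_k phi = r_k where
  (G_k)_{ij} = rho(|i - j|), (r_k)_i = rho(i), i,j = 1..k.
Equivalently, Durbin-Levinson gives phi_{kk} iteratively:
  phi_{11} = rho(1)
  phi_{kk} = [rho(k) - sum_{j=1..k-1} phi_{k-1,j} rho(k-j)]
            / [1 - sum_{j=1..k-1} phi_{k-1,j} rho(j)],
  phi_{k,j} = phi_{k-1,j} - phi_{kk} phi_{k-1,k-j},  j = 1..k-1.
Step k = 1:
  phi_11 = rho(1) = 0.5537.
Step k = 2:
  phi_22 = [rho(2) - phi_11 rho(1)] / [1 - phi_11 rho(1)] = [0.6398 - (0.5537)(0.5537)] / [1 - (0.5537)(0.5537)]
         = 0.33321631 / 0.69341631 = 0.480543.
  Update: phi_21 = phi_11 - phi_22 phi_11 = 0.5537 - (0.480543)(0.5537) = 0.287623.
Step k = 3:
  phi_33 = [rho(3) - phi_21 rho(2) - phi_22 rho(1)] / [1 - phi_21 rho(1) - phi_22 rho(2)]
    numerator   = 0.6383 - (0.287623)(0.6398) - (0.480543)(0.5537) = 0.18820194
    denominator = 1 - (0.287623)(0.5537) - (0.480543)(0.6398) = 0.53329157
  phi_33 = 0.18820194 / 0.53329157 = 0.3529.
Therefore phi_{33} = 0.3529.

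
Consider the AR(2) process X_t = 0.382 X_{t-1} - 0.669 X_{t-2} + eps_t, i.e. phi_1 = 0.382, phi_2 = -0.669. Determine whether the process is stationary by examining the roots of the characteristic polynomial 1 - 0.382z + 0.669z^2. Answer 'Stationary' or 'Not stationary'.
\text{Stationary}

The AR(p) characteristic polynomial is P(z) = 1 - 0.382z + 0.669z^2.
Stationarity requires all roots to lie outside the unit circle, i.e. |z| > 1 for every root.
Set 1 + (-0.382) z + (0.669) z^2 = 0, i.e. a z^2 + b z + c = 0 with a = 0.669, b = -0.382, c = 1.
Discriminant D = b^2 - 4ac = (-0.382)^2 - 4*(0.669)*1 = 0.145924 - (2.676) = -2.530076.
D < 0, so the roots are the complex-conjugate pair z = (-b +/- i sqrt(-D)) / (2a) = 0.2855 +/- 1.1888i.
For a conjugate pair |z|^2 = z * conj(z) = (product of roots) = c/a = 1/(0.669) = 1.494768, so |z| = sqrt(1.494768) = 1.2226 for both roots.
Moduli of all roots: 1.2226, 1.2226.
All moduli strictly greater than 1? Yes.
Verdict: Stationary.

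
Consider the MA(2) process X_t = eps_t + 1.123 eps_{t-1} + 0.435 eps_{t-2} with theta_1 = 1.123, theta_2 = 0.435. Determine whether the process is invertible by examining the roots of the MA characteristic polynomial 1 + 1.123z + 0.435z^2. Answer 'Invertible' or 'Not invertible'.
\text{Invertible}

The MA(q) characteristic polynomial is P(z) = 1 + 1.123z + 0.435z^2.
Invertibility requires all roots to lie outside the unit circle, i.e. |z| > 1 for every root.
Set 1 + (1.123) z + (0.435) z^2 = 0, i.e. a z^2 + b z + c = 0 with a = 0.435, b = 1.123, c = 1.
Discriminant D = b^2 - 4ac = (1.123)^2 - 4*(0.435)*1 = 1.261129 - (1.74) = -0.478871.
D < 0, so the roots are the complex-conjugate pair z = (-b +/- i sqrt(-D)) / (2a) = -1.2908 +/- 0.7954i.
For a conjugate pair |z|^2 = z * conj(z) = (product of roots) = c/a = 1/(0.435) = 2.298851, so |z| = sqrt(2.298851) = 1.5162 for both roots.
Moduli of all roots: 1.5162, 1.5162.
All moduli strictly greater than 1? Yes.
Verdict: Invertible.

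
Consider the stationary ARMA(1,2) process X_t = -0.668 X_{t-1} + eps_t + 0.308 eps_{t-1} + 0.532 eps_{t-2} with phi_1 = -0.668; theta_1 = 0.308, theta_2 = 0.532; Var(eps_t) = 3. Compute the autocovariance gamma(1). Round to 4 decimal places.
\gamma(1) = -4.0737

Multiply the model equation by X_{t-k} and take expectations. With theta_0 = psi_0 = 1 and psi_j the MA(infinity) weights, this gives
  gamma(k) - sum_i phi_i gamma(k-i) = c_k,
  c_k = sigma^2 * sum_{j=k..q} theta_j psi_{j-k}   (c_k = 0 for k > q),
using gamma(-m) = gamma(m).
psi-weights needed (psi_j = theta_j + sum_i phi_i psi_{j-i}):
  psi_1 = theta_1 + phi_1 = 0.308 + (-0.668) = -0.36
  psi_2 = theta_2 + phi_1 psi_1 = 0.532 + (-0.668)(-0.36) = 0.77248
Right-hand sides:
  c_0 = sigma^2 (1 + theta_1 psi_1 + theta_2 psi_2) = 3 * (1 + (0.308)(-0.36) + (0.532)(0.77248)) = 3 * 1.300079 = 3.900238
  c_1 = sigma^2 (theta_1 + theta_2 psi_1) = 3 * (0.308 + (0.532)(-0.36)) = 0.34944
  c_2 = sigma^2 theta_2 = 3 * (0.532) = 1.596
Equations for k = 0 and k = 1 (AR order 1):
  gamma(0) = phi_1 gamma(1) + c_0
  gamma(1) = phi_1 gamma(0) + c_1
Substituting the second into the first: gamma(0) (1 - phi_1^2) = c_0 + phi_1 c_1, so
  gamma(0) = (c_0 + phi_1 c_1) / (1 - phi_1^2) = (3.900238 + (-0.668)(0.34944)) / (1 - (-0.668)^2) = 3.666812 / 0.553776 = 6.621472.
  gamma(1) = phi_1 gamma(0) + c_1 = (-0.668)(6.621472) + (0.34944) = -4.073703.
Therefore gamma(1) = -4.0737 (to 4 decimal places).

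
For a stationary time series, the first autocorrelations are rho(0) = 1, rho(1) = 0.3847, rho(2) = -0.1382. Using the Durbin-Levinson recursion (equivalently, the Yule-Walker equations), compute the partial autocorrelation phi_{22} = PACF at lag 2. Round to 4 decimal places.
\phi_{22} = -0.3359

The PACF at lag k is phi_{kk}, the last component of the solution
to the Yule-Walker system G_k phi = r_k where
  (G_k)_{ij} = rho(|i - j|), (r_k)_i = rho(i), i,j = 1..k.
Equivalently, Durbin-Levinson gives phi_{kk} iteratively:
  phi_{11} = rho(1)
  phi_{kk} = [rho(k) - sum_{j=1..k-1} phi_{k-1,j} rho(k-j)]
            / [1 - sum_{j=1..k-1} phi_{k-1,j} rho(j)],
  phi_{k,j} = phi_{k-1,j} - phi_{kk} phi_{k-1,k-j},  j = 1..k-1.
Step k = 1:
  phi_11 = rho(1) = 0.3847.
Step k = 2:
  phi_22 = [rho(2) - phi_11 rho(1)] / [1 - phi_11 rho(1)] = [-0.1382 - (0.3847)(0.3847)] / [1 - (0.3847)(0.3847)]
         = -0.28619409 / 0.85200591 = -0.3359.
Therefore phi_{22} = -0.3359.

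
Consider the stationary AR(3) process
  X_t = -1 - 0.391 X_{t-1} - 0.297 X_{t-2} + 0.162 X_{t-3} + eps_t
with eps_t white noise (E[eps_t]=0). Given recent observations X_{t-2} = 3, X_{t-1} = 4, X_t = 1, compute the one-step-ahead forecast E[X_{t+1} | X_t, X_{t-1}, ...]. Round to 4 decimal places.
E[X_{t+1} \mid \mathcal F_t] = -2.0930

For an AR(p) model X_t = c + sum_i phi_i X_{t-i} + eps_t, the
one-step-ahead conditional mean is
  E[X_{t+1} | X_t, ...] = c + sum_i phi_i X_{t+1-i}.
Substitute known values:
  E[X_{t+1} | ...] = -1 + (-0.391) * (1) + (-0.297) * (4) + (0.162) * (3)
                   = -2.0930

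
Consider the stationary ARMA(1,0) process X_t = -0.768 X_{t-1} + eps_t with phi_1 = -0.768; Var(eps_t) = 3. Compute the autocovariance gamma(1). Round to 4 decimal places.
\gamma(1) = -5.6171

Multiply the model equation by X_{t-k} and take expectations. With theta_0 = psi_0 = 1 and psi_j the MA(infinity) weights, this gives
  gamma(k) - sum_i phi_i gamma(k-i) = c_k,
  c_k = sigma^2 * sum_{j=k..q} theta_j psi_{j-k}   (c_k = 0 for k > q),
using gamma(-m) = gamma(m).
Pure AR (q = 0): c_0 = sigma^2 = 3, c_k = 0 for k >= 1.
Equations for k = 0 and k = 1 (AR order 1):
  gamma(0) = phi_1 gamma(1) + c_0
  gamma(1) = phi_1 gamma(0) + c_1
Substituting the second into the first: gamma(0) (1 - phi_1^2) = c_0 + phi_1 c_1, so
  gamma(0) = c_0 / (1 - phi_1^2) = 3 / (1 - (-0.768)^2) = 3 / 0.410176 = 7.313934.
  gamma(1) = phi_1 gamma(0) = (-0.768)(7.313934) = -5.617101.
Therefore gamma(1) = -5.6171 (to 4 decimal places).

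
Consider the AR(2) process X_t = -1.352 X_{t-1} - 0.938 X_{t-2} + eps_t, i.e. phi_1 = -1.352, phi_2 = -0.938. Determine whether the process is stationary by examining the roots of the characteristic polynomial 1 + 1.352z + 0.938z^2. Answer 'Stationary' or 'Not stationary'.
\text{Stationary}

The AR(p) characteristic polynomial is P(z) = 1 + 1.352z + 0.938z^2.
Stationarity requires all roots to lie outside the unit circle, i.e. |z| > 1 for every root.
Set 1 + (1.352) z + (0.938) z^2 = 0, i.e. a z^2 + b z + c = 0 with a = 0.938, b = 1.352, c = 1.
Discriminant D = b^2 - 4ac = (1.352)^2 - 4*(0.938)*1 = 1.827904 - (3.752) = -1.924096.
D < 0, so the roots are the complex-conjugate pair z = (-b +/- i sqrt(-D)) / (2a) = -0.7207 +/- 0.7394i.
For a conjugate pair |z|^2 = z * conj(z) = (product of roots) = c/a = 1/(0.938) = 1.066098, so |z| = sqrt(1.066098) = 1.0325 for both roots.
Moduli of all roots: 1.0325, 1.0325.
All moduli strictly greater than 1? Yes.
Verdict: Stationary.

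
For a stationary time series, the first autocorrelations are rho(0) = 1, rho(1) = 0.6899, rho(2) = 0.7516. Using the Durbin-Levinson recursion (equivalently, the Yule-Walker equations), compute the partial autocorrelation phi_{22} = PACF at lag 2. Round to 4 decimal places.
\phi_{22} = 0.5260

The PACF at lag k is phi_{kk}, the last component of the solution
to the Yule-Walker system G_k phi = r_k where
  (G_k)_{ij} = rho(|i - j|), (r_k)_i = rho(i), i,j = 1..k.
Equivalently, Durbin-Levinson gives phi_{kk} iteratively:
  phi_{11} = rho(1)
  phi_{kk} = [rho(k) - sum_{j=1..k-1} phi_{k-1,j} rho(k-j)]
            / [1 - sum_{j=1..k-1} phi_{k-1,j} rho(j)],
  phi_{k,j} = phi_{k-1,j} - phi_{kk} phi_{k-1,k-j},  j = 1..k-1.
Step k = 1:
  phi_11 = rho(1) = 0.6899.
Step k = 2:
  phi_22 = [rho(2) - phi_11 rho(1)] / [1 - phi_11 rho(1)] = [0.7516 - (0.6899)(0.6899)] / [1 - (0.6899)(0.6899)]
         = 0.27563799 / 0.52403799 = 0.526.
Therefore phi_{22} = 0.5260.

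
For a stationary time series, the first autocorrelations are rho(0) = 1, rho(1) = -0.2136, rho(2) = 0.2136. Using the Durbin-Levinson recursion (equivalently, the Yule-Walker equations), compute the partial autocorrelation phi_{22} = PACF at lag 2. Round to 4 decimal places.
\phi_{22} = 0.1760

The PACF at lag k is phi_{kk}, the last component of the solution
to the Yule-Walker system G_k phi = r_k where
  (G_k)_{ij} = rho(|i - j|), (r_k)_i = rho(i), i,j = 1..k.
Equivalently, Durbin-Levinson gives phi_{kk} iteratively:
  phi_{11} = rho(1)
  phi_{kk} = [rho(k) - sum_{j=1..k-1} phi_{k-1,j} rho(k-j)]
            / [1 - sum_{j=1..k-1} phi_{k-1,j} rho(j)],
  phi_{k,j} = phi_{k-1,j} - phi_{kk} phi_{k-1,k-j},  j = 1..k-1.
Step k = 1:
  phi_11 = rho(1) = -0.2136.
Step k = 2:
  phi_22 = [rho(2) - phi_11 rho(1)] / [1 - phi_11 rho(1)] = [0.2136 - (-0.2136)(-0.2136)] / [1 - (-0.2136)(-0.2136)]
         = 0.16797504 / 0.95437504 = 0.176.
Therefore phi_{22} = 0.1760.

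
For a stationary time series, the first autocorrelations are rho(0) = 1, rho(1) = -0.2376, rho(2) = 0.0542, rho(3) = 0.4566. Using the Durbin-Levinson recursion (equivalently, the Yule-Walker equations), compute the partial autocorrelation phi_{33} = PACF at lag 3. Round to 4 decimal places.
\phi_{33} = 0.4970

The PACF at lag k is phi_{kk}, the last component of the solution
to the Yule-Walker system G_k phi = r_k where
  (G_k)_{ij} = rho(|i - j|), (r_k)_i = rho(i), i,j = 1..k.
Equivalently, Durbin-Levinson gives phi_{kk} iteratively:
  phi_{11} = rho(1)
  phi_{kk} = [rho(k) - sum_{j=1..k-1} phi_{k-1,j} rho(k-j)]
            / [1 - sum_{j=1..k-1} phi_{k-1,j} rho(j)],
  phi_{k,j} = phi_{k-1,j} - phi_{kk} phi_{k-1,k-j},  j = 1..k-1.
Step k = 1:
  phi_11 = rho(1) = -0.2376.
Step k = 2:
  phi_22 = [rho(2) - phi_11 rho(1)] / [1 - phi_11 rho(1)] = [0.0542 - (-0.2376)(-0.2376)] / [1 - (-0.2376)(-0.2376)]
         = -0.00225376 / 0.94354624 = -0.002389.
  Update: phi_21 = phi_11 - phi_22 phi_11 = -0.2376 - (-0.002389)(-0.2376) = -0.238168.
Step k = 3:
  phi_33 = [rho(3) - phi_21 rho(2) - phi_22 rho(1)] / [1 - phi_21 rho(1) - phi_22 rho(2)]
    numerator   = 0.4566 - (-0.238168)(0.0542) - (-0.002389)(-0.2376) = 0.46894115
    denominator = 1 - (-0.238168)(-0.2376) - (-0.002389)(0.0542) = 0.94354086
  phi_33 = 0.46894115 / 0.94354086 = 0.497.
Therefore phi_{33} = 0.4970.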